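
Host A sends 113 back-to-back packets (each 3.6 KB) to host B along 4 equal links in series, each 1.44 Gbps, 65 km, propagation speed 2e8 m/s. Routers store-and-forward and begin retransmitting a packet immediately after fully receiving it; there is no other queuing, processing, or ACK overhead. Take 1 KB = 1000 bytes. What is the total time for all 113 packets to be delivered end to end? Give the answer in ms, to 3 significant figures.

Per-hop transmission t_tx = L/R = 28800/1440000000 = 0.02 ms.
Per-hop propagation t_prop = 65000/200000000 = 0.325 ms.
Pipeline fill: first packet needs 4·t_tx to clear all hops; remaining 112 packets each add one t_tx.
Total = (4+113-1)·t_tx + 4·t_prop = 116·0.02 + 4·0.325 = 3.62 ms.

3.62 ms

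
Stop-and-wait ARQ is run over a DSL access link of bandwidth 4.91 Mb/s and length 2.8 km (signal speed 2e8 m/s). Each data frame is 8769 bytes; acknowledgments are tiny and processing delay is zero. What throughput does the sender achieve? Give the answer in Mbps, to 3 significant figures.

t_tx = L/R = 70152/4910000 = 0.0142876 s.
t_prop = 2800/200000000 = 1.4e-05 s; RTT = 2.8e-05 s.
Cycle = t_tx + RTT = 0.0143156 s.
Throughput = L / cycle = 70152 / 0.0143156 = 4.90 Mbps.

4.90 Mbps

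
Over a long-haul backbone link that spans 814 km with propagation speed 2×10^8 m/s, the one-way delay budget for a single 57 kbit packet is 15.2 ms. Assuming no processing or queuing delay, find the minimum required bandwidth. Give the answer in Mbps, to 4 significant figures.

Propagation delay = 814000 / 200000000 = 4.07 ms.
Transmission budget = 15.2 − 4.07 = 11.13 ms.
R ≥ L / t_tx = 57000 bits / 0.01113 s = 5.121 Mbps.

5.121 Mbps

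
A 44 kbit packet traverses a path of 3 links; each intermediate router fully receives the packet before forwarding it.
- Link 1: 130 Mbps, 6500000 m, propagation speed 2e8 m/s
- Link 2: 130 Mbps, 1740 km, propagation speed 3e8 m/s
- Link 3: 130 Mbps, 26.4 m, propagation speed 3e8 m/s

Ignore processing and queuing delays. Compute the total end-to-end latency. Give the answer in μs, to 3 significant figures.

L = 44000 bits.
Transmission delay per hop = L/R = 44000/130000000 = 338.462 μs; 3 hops → 1015.38 μs.
Propagation delays (d/s per hop): 32500, 5800, 0.088 μs; sum = 38300.1 μs.
End-to-end = 39300 μs.

39300 μs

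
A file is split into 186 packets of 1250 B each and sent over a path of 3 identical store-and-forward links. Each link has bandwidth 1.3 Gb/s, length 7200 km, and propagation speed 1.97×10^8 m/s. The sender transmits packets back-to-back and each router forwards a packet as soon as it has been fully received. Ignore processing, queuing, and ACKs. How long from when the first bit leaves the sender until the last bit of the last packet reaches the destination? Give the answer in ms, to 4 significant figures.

Per-hop transmission t_tx = L/R = 10000/1300000000 = 0.00769231 ms.
Per-hop propagation t_prop = 7200000/197000000 = 36.5482 ms.
Pipeline fill: first packet needs 3·t_tx to clear all hops; remaining 185 packets each add one t_tx.
Total = (3+186-1)·t_tx + 3·t_prop = 188·0.00769231 + 3·36.5482 = 111.1 ms.

111.1 ms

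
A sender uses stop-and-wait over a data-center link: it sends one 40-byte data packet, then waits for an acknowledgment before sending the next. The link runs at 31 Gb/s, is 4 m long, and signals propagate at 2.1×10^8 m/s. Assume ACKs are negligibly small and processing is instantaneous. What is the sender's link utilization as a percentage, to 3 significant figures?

t_tx = L/R = 320/31000000000 = 1.03226e-08 s.
t_prop = 4/210000000 = 1.90476e-08 s; RTT = 3.80952e-08 s.
Cycle = t_tx + RTT = 4.84178e-08 s.
Utilization = t_tx / cycle = 1.03226e-08/4.84178e-08 = 21.3 %.

21.3 %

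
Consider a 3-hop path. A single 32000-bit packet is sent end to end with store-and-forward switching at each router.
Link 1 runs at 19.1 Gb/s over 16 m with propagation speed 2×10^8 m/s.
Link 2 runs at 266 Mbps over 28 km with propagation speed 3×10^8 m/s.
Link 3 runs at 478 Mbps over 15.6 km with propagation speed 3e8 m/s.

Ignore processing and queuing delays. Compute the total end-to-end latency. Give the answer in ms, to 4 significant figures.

Transmission delays (L/R per hop): 0.00167539, 0.120301, 0.0669456 ms; sum = 0.188922 ms.
Propagation delays (d/s per hop): 8e-05, 0.0933333, 0.052 ms; sum = 0.145413 ms.
End-to-end = 0.3343 ms.

0.3343 ms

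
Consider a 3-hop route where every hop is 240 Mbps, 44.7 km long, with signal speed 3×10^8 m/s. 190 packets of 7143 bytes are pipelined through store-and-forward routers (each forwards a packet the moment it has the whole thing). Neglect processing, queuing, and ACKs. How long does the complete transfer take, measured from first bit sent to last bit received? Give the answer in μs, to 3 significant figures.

46200 μs

Per-hop transmission t_tx = L/R = 57144/240000000 = 238.1 μs.
Per-hop propagation t_prop = 44700/300000000 = 149 μs.
Pipeline fill: first packet needs 3·t_tx to clear all hops; remaining 189 packets each add one t_tx.
Total = (3+190-1)·t_tx + 3·t_prop = 192·238.1 + 3·149 = 46200 μs.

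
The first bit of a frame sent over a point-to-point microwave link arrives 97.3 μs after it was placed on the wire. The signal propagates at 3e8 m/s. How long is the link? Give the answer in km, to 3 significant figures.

29.2 km

d = s × t_prop = 300000000 × 9.73e-05 = 29.2 km.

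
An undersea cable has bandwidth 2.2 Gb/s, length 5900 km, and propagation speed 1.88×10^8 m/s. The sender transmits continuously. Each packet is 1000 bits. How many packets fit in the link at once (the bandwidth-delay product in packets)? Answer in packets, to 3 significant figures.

Propagation delay = 5900000 / 188000000 = 0.031383 s.
BDP = R × t_prop = 2200000000 × 0.031383 = 69042600 bits.
In packets of 1000 bits: 69000 packets.

69000 packets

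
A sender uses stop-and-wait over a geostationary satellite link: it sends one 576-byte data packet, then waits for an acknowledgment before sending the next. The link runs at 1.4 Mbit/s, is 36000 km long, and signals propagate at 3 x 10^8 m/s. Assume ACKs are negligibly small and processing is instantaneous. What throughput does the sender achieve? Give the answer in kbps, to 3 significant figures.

t_tx = L/R = 4608/1400000 = 0.00329143 s.
t_prop = 36000000/300000000 = 0.12 s; RTT = 0.24 s.
Cycle = t_tx + RTT = 0.243291 s.
Throughput = L / cycle = 4608 / 0.243291 = 18.9 kbps.

18.9 kbps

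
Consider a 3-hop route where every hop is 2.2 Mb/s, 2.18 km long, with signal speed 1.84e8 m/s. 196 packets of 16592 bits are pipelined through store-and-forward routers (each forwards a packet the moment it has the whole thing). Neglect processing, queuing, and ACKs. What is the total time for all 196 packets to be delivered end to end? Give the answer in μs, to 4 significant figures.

Per-hop transmission t_tx = L/R = 16592/2200000 = 7541.82 μs.
Per-hop propagation t_prop = 2180/184000000 = 11.8478 μs.
Pipeline fill: first packet needs 3·t_tx to clear all hops; remaining 195 packets each add one t_tx.
Total = (3+196-1)·t_tx + 3·t_prop = 198·7541.82 + 3·11.8478 = 1493000 μs.

1493000 μs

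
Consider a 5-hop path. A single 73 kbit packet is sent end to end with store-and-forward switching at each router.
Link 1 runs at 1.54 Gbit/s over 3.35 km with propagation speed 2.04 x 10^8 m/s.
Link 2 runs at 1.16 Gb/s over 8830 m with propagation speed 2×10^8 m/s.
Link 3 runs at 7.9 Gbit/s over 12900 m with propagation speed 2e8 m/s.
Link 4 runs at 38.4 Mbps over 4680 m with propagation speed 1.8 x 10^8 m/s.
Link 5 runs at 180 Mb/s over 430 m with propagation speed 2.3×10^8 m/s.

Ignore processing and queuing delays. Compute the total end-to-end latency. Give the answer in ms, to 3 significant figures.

L = 73000 bits.
Transmission delays (L/R per hop): 0.0474026, 0.062931, 0.00924051, 1.90104, 0.405556 ms; sum = 2.42617 ms.
Propagation delays (d/s per hop): 0.0164216, 0.04415, 0.0645, 0.026, 0.00186957 ms; sum = 0.152941 ms.
End-to-end = 2.58 ms.

2.58 ms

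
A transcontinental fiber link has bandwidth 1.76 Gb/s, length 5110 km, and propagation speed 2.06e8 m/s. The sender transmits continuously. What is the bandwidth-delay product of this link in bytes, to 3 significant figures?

5460000 bytes

Propagation delay = 5110000 / 206000000 = 0.0248058 s.
BDP = R × t_prop = 1760000000 × 0.0248058 = 43658300 bits.
In bytes: 43658300/8 = 5460000 bytes.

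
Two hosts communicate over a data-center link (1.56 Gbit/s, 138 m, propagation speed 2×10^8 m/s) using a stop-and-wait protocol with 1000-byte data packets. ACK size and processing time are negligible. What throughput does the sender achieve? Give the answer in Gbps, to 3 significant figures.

t_tx = L/R = 8000/1560000000 = 5.12821e-06 s.
t_prop = 138/200000000 = 6.9e-07 s; RTT = 1.38e-06 s.
Cycle = t_tx + RTT = 6.50821e-06 s.
Throughput = L / cycle = 8000 / 6.50821e-06 = 1.23 Gbps.

1.23 Gbps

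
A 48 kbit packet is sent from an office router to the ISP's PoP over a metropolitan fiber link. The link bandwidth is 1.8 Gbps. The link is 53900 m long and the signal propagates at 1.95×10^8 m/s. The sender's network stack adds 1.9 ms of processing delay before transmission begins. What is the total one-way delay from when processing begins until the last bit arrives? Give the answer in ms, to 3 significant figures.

2.20 ms

L = 48000 bits.
Transmission delay = L/R = 48000 / 1800000000 = 0.0266667 ms.
Propagation delay = d/s = 53900 m / 195000000 m/s = 0.27641 ms.
Plus processing delay 1.9 ms = 1.9 ms.
Total = 2.20 ms.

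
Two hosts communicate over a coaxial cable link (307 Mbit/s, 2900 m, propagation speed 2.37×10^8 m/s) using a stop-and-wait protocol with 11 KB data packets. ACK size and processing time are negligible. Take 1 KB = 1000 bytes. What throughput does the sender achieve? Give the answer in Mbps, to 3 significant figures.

t_tx = L/R = 88000/307000000 = 0.000286645 s.
t_prop = 2900/237000000 = 1.22363e-05 s; RTT = 2.44726e-05 s.
Cycle = t_tx + RTT = 0.000311118 s.
Throughput = L / cycle = 88000 / 0.000311118 = 283 Mbps.

283 Mbps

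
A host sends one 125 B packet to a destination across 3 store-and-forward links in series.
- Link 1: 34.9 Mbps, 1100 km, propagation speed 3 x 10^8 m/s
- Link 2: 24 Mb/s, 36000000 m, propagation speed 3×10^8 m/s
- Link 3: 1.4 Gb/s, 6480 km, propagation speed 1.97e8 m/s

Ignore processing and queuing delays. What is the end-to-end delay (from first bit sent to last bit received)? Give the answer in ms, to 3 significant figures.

157 ms

L = 125 × 8 = 1000 bits.
Transmission delays (L/R per hop): 0.0286533, 0.0416667, 0.000714286 ms; sum = 0.0710342 ms.
Propagation delays (d/s per hop): 3.66667, 120, 32.8934 ms; sum = 156.56 ms.
End-to-end = 157 ms.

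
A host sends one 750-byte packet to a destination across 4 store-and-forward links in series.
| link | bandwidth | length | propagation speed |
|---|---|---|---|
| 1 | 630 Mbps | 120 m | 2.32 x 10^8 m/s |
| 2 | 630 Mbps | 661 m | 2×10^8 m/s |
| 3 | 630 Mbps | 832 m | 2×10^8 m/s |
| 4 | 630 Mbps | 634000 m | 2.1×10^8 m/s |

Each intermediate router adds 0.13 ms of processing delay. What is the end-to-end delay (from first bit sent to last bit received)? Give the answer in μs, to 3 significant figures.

3460 μs

L = 750 × 8 = 6000 bits.
Transmission delay per hop = L/R = 6000/630000000 = 9.52381 μs; 4 hops → 38.0952 μs.
Propagation delays (d/s per hop): 0.517241, 3.305, 4.16, 3019.05 μs; sum = 3027.03 μs.
Processing at 3 router(s): 3 × 0.13 ms = 390 μs.
End-to-end = 3460 μs.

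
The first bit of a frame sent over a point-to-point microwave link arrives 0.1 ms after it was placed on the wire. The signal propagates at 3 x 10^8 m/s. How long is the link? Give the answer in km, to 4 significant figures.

d = s × t_prop = 300000000 × 0.0001 = 30.00 km.

30.00 km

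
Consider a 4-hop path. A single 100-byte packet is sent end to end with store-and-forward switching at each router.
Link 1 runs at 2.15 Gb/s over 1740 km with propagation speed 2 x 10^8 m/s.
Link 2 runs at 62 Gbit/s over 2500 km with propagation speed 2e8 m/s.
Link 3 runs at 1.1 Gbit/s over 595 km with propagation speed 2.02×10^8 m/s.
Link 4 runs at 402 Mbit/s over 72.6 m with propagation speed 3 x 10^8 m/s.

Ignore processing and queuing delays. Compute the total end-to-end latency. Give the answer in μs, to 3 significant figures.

L = 100 × 8 = 800 bits.
Transmission delays (L/R per hop): 0.372093, 0.0129032, 0.727273, 1.99005 μs; sum = 3.10232 μs.
Propagation delays (d/s per hop): 8700, 12500, 2945.54, 0.242 μs; sum = 24145.8 μs.
End-to-end = 24100 μs.

24100 μs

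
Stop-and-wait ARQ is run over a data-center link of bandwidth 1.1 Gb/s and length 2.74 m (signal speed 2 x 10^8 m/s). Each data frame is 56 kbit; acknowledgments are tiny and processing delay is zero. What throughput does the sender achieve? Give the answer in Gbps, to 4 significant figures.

1.099 Gbps

t_tx = L/R = 56000/1100000000 = 5.09091e-05 s.
t_prop = 2.74/200000000 = 1.37e-08 s; RTT = 2.74e-08 s.
Cycle = t_tx + RTT = 5.09365e-05 s.
Throughput = L / cycle = 56000 / 5.09365e-05 = 1.099 Gbps.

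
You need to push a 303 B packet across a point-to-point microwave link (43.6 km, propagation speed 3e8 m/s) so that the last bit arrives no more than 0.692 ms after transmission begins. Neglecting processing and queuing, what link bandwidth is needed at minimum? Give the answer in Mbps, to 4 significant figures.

L = 2424 bits.
Propagation delay = 43600 / 300000000 = 0.145333 ms.
Transmission budget = 0.692 − 0.145333 = 0.546667 ms.
R ≥ L / t_tx = 2424 bits / 0.000546667 s = 4.434 Mbps.

4.434 Mbps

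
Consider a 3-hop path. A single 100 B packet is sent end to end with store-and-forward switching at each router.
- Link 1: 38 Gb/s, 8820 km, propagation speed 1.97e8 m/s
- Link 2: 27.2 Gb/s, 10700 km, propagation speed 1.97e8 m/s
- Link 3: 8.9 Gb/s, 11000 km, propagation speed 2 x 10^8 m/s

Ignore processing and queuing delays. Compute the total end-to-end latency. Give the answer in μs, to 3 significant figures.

L = 100 × 8 = 800 bits.
Transmission delays (L/R per hop): 0.0210526, 0.0294118, 0.0898876 μs; sum = 0.140352 μs.
Propagation delays (d/s per hop): 44771.6, 54314.7, 55000 μs; sum = 154086 μs.
End-to-end = 154000 μs.

154000 μs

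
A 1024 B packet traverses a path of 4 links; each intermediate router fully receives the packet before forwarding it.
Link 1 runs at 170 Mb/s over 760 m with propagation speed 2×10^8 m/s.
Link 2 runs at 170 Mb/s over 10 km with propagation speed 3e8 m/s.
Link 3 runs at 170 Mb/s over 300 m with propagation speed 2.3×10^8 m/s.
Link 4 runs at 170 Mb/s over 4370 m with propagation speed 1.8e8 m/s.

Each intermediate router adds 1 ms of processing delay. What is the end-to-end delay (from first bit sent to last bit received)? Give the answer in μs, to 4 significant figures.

L = 1024 × 8 = 8192 bits.
Transmission delay per hop = L/R = 8192/170000000 = 48.1882 μs; 4 hops → 192.753 μs.
Propagation delays (d/s per hop): 3.8, 33.3333, 1.30435, 24.2778 μs; sum = 62.7155 μs.
Processing at 3 router(s): 3 × 1 ms = 3000 μs.
End-to-end = 3255 μs.

3255 μs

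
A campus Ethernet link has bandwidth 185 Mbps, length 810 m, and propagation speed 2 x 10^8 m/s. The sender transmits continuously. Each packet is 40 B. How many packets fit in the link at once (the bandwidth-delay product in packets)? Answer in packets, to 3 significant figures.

Propagation delay = 810 / 200000000 = 4.05e-06 s.
BDP = R × t_prop = 185000000 × 4.05e-06 = 749.25 bits.
In packets of 320 bits: 2.34 packets.

2.34 packets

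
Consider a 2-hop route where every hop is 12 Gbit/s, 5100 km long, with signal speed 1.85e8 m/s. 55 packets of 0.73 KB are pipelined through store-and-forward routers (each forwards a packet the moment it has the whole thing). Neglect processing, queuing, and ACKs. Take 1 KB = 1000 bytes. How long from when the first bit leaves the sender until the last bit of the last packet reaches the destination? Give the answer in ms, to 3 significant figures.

Per-hop transmission t_tx = L/R = 5840/12000000000 = 0.000486667 ms.
Per-hop propagation t_prop = 5100000/185000000 = 27.5676 ms.
Pipeline fill: first packet needs 2·t_tx to clear all hops; remaining 54 packets each add one t_tx.
Total = (2+55-1)·t_tx + 2·t_prop = 56·0.000486667 + 2·27.5676 = 55.2 ms.

55.2 ms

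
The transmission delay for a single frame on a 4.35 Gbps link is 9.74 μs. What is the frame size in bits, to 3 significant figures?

L = R × t_tx = 4350000000 b/s × 9.74e-06 s = 42369 bits.

42400 bits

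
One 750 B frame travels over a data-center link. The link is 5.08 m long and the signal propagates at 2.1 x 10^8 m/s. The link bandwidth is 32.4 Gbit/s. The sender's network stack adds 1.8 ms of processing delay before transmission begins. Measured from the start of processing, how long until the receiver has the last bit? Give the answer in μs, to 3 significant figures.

1800 μs

L = 750 × 8 = 6000 bits.
Transmission delay = L/R = 6000 / 32400000000 = 0.185185 μs.
Propagation delay = d/s = 5.08 m / 210000000 m/s = 0.0241905 μs.
Plus processing delay 1.8 ms = 1800 μs.
Total = 1800 μs.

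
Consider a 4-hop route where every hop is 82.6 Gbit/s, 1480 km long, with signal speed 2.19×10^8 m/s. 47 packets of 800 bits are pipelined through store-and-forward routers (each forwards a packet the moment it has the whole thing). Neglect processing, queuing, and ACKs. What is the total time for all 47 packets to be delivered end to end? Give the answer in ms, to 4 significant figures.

Per-hop transmission t_tx = L/R = 800/82600000000 = 9.68523e-06 ms.
Per-hop propagation t_prop = 1480000/219000000 = 6.75799 ms.
Pipeline fill: first packet needs 4·t_tx to clear all hops; remaining 46 packets each add one t_tx.
Total = (4+47-1)·t_tx + 4·t_prop = 50·9.68523e-06 + 4·6.75799 = 27.03 ms.

27.03 ms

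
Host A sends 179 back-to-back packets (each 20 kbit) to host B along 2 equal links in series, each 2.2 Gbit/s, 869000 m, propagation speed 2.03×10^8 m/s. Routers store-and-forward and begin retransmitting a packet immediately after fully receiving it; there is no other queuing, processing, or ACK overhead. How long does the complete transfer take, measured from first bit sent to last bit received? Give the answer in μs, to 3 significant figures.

Per-hop transmission t_tx = L/R = 20000/2200000000 = 9.09091 μs.
Per-hop propagation t_prop = 869000/2.03e+08 = 4280.79 μs.
Pipeline fill: first packet needs 2·t_tx to clear all hops; remaining 178 packets each add one t_tx.
Total = (2+179-1)·t_tx + 2·t_prop = 180·9.09091 + 2·4280.79 = 10200 μs.

10200 μs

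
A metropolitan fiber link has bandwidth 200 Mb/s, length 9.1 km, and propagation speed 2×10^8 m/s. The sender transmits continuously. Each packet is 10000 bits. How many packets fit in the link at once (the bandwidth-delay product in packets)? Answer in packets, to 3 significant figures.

0.910 packets

Propagation delay = 9100 / 200000000 = 4.55e-05 s.
BDP = R × t_prop = 200000000 × 4.55e-05 = 9100 bits.
In packets of 10000 bits: 0.910 packets.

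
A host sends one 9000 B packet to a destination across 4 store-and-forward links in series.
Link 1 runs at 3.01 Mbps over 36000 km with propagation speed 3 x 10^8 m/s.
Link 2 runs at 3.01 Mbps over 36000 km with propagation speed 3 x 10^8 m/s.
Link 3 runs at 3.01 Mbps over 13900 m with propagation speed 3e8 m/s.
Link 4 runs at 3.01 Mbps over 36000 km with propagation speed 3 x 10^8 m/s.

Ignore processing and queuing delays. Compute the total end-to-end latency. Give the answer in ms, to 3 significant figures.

L = 9000 × 8 = 72000 bits.
Transmission delay per hop = L/R = 72000/3010000 = 23.9203 ms; 4 hops → 95.6811 ms.
Propagation delays (d/s per hop): 120, 120, 0.0463333, 120 ms; sum = 360.046 ms.
End-to-end = 456 ms.

456 ms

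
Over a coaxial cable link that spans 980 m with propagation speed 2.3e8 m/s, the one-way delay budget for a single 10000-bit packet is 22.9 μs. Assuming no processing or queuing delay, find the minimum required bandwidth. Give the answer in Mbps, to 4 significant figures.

Propagation delay = 980 / 2.3e+08 = 4.26087 μs.
Transmission budget = 22.9 − 4.26087 = 18.6391 μs.
R ≥ L / t_tx = 10000 bits / 1.86391e-05 s = 536.5 Mbps.

536.5 Mbps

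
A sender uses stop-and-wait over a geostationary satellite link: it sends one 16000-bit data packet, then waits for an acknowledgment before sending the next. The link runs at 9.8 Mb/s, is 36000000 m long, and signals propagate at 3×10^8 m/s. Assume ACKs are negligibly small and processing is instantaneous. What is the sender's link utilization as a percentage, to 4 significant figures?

t_tx = L/R = 16000/9800000 = 0.00163265 s.
t_prop = 36000000/300000000 = 0.12 s; RTT = 0.24 s.
Cycle = t_tx + RTT = 0.241633 s.
Utilization = t_tx / cycle = 0.00163265/0.241633 = 0.6757 %.

0.6757 %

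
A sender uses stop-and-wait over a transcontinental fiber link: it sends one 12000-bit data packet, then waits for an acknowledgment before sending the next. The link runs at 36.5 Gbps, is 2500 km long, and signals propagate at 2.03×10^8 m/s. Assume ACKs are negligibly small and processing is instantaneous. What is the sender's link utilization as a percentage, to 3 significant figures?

t_tx = L/R = 12000/36500000000 = 3.28767e-07 s.
t_prop = 2500000/2.03e+08 = 0.0123153 s; RTT = 0.0246305 s.
Cycle = t_tx + RTT = 0.0246309 s.
Utilization = t_tx / cycle = 3.28767e-07/0.0246309 = 0.00133 %.

0.00133 %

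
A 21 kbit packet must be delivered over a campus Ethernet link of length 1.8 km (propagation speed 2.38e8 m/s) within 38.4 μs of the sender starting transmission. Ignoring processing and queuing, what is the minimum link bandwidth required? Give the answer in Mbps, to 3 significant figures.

Propagation delay = 1800 / 238000000 = 7.56303 μs.
Transmission budget = 38.4 − 7.56303 = 30.837 μs.
R ≥ L / t_tx = 21000 bits / 3.0837e-05 s = 681 Mbps.

681 Mbps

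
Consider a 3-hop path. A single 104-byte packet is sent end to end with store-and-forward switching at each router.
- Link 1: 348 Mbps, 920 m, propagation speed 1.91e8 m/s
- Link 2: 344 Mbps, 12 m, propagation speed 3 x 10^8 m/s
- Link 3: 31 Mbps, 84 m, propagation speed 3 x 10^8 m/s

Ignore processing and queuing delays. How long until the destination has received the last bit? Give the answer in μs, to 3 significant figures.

36.8 μs

L = 104 × 8 = 832 bits.
Transmission delays (L/R per hop): 2.3908, 2.4186, 26.8387 μs; sum = 31.6481 μs.
Propagation delays (d/s per hop): 4.81675, 0.04, 0.28 μs; sum = 5.13675 μs.
End-to-end = 36.8 μs.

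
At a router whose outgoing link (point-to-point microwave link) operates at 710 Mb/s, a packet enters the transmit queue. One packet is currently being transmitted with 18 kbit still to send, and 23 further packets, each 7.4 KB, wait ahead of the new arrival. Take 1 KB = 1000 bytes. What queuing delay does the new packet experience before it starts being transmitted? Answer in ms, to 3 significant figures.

1.94 ms

Each queued packet: L/R = 59200/710000000 = 0.0833803 ms.
23 queued → 1.91775 ms.
Plus remaining 18000 bits of current packet: 0.0253521 ms.
Queuing delay = 1.94 ms.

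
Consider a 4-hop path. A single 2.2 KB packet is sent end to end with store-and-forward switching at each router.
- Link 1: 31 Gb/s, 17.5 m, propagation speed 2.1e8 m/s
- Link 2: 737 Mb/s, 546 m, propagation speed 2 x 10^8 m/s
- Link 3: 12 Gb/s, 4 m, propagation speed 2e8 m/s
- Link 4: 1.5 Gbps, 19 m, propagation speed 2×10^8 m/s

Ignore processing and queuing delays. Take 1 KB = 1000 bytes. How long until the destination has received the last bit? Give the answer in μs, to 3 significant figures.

L = 17600 bits.
Transmission delays (L/R per hop): 0.567742, 23.8806, 1.46667, 11.7333 μs; sum = 37.6483 μs.
Propagation delays (d/s per hop): 0.0833333, 2.73, 0.02, 0.095 μs; sum = 2.92833 μs.
End-to-end = 40.6 μs.

40.6 μs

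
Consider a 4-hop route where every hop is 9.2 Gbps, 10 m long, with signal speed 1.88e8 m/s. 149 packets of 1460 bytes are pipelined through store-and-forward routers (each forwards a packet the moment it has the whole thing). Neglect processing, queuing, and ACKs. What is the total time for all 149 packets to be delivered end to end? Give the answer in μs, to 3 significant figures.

193 μs

Per-hop transmission t_tx = L/R = 11680/9200000000 = 1.26957 μs.
Per-hop propagation t_prop = 10/188000000 = 0.0531915 μs.
Pipeline fill: first packet needs 4·t_tx to clear all hops; remaining 148 packets each add one t_tx.
Total = (4+149-1)·t_tx + 4·t_prop = 152·1.26957 + 4·0.0531915 = 193 μs.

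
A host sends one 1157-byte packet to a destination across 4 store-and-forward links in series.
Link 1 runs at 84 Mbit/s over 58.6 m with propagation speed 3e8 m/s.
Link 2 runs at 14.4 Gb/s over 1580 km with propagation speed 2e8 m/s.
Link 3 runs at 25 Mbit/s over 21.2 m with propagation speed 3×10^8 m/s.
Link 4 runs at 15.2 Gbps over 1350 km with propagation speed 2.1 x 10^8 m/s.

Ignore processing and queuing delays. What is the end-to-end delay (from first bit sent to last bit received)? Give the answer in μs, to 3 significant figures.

14800 μs

L = 1157 × 8 = 9256 bits.
Transmission delays (L/R per hop): 110.19, 0.642778, 370.24, 0.608947 μs; sum = 481.682 μs.
Propagation delays (d/s per hop): 0.195333, 7900, 0.0706667, 6428.57 μs; sum = 14328.8 μs.
End-to-end = 14800 μs.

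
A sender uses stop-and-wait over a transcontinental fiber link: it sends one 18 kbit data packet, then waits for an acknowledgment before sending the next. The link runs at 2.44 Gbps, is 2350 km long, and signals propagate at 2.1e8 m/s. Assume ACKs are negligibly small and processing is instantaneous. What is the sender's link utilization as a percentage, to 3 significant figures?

t_tx = L/R = 18000/2440000000 = 7.37705e-06 s.
t_prop = 2350000/210000000 = 0.0111905 s; RTT = 0.022381 s.
Cycle = t_tx + RTT = 0.0223883 s.
Utilization = t_tx / cycle = 7.37705e-06/0.0223883 = 0.0330 %.

0.0330 %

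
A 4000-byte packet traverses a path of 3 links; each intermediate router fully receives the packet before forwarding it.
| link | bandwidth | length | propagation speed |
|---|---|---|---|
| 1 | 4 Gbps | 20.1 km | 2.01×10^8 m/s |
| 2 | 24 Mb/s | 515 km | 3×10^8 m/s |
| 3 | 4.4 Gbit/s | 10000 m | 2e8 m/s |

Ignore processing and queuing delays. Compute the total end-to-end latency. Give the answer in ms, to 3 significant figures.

3.22 ms

L = 4000 × 8 = 32000 bits.
Transmission delays (L/R per hop): 0.008, 1.33333, 0.00727273 ms; sum = 1.34861 ms.
Propagation delays (d/s per hop): 0.1, 1.71667, 0.05 ms; sum = 1.86667 ms.
End-to-end = 3.22 ms.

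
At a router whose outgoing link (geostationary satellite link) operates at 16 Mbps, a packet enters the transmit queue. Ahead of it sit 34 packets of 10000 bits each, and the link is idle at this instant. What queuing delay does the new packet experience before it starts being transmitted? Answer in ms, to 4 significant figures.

21.25 ms

Each queued packet: L/R = 10000/16000000 = 0.625 ms.
34 queued → 21.25 ms.
Queuing delay = 21.25 ms.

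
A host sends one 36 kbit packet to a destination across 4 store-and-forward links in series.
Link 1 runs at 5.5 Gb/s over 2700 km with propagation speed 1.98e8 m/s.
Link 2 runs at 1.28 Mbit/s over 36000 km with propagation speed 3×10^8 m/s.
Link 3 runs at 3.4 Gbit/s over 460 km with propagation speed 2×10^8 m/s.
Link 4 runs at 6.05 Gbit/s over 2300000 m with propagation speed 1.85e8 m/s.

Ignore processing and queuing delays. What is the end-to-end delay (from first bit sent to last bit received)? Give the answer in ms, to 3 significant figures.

L = 36000 bits.
Transmission delays (L/R per hop): 0.00654545, 28.125, 0.0105882, 0.00595041 ms; sum = 28.1481 ms.
Propagation delays (d/s per hop): 13.6364, 120, 2.3, 12.4324 ms; sum = 148.369 ms.
End-to-end = 177 ms.

177 ms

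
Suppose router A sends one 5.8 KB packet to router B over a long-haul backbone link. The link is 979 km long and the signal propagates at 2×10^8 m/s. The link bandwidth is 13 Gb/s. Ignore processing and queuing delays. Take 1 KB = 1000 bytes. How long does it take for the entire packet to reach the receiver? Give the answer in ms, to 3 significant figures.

L = 46400 bits.
Transmission delay = L/R = 46400 / 13000000000 = 0.00356923 ms.
Propagation delay = d/s = 979000 m / 200000000 m/s = 4.895 ms.
Total = 4.90 ms.

4.90 ms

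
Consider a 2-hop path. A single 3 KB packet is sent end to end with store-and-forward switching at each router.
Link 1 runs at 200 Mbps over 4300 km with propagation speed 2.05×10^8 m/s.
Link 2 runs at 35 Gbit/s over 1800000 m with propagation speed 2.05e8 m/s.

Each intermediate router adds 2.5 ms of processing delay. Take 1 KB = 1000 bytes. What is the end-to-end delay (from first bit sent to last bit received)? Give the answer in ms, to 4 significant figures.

L = 24000 bits.
Transmission delays (L/R per hop): 0.12, 0.000685714 ms; sum = 0.120686 ms.
Propagation delays (d/s per hop): 20.9756, 8.78049 ms; sum = 29.7561 ms.
Processing at 1 router(s): 1 × 2.5 ms = 2.5 ms.
End-to-end = 32.38 ms.

32.38 ms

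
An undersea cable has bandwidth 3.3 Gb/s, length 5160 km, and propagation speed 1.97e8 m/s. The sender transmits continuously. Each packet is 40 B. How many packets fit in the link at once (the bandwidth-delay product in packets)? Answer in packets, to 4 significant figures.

270100 packets

Propagation delay = 5160000 / 197000000 = 0.0261929 s.
BDP = R × t_prop = 3300000000 × 0.0261929 = 86436500 bits.
In packets of 320 bits: 270100 packets.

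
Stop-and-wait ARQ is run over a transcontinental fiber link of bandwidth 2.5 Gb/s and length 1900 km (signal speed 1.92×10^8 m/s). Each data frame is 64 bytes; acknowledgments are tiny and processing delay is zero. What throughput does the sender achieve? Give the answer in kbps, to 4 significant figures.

25.87 kbps

t_tx = L/R = 512/2500000000 = 2.048e-07 s.
t_prop = 1900000/192000000 = 0.00989583 s; RTT = 0.0197917 s.
Cycle = t_tx + RTT = 0.0197919 s.
Throughput = L / cycle = 512 / 0.0197919 = 25.87 kbps.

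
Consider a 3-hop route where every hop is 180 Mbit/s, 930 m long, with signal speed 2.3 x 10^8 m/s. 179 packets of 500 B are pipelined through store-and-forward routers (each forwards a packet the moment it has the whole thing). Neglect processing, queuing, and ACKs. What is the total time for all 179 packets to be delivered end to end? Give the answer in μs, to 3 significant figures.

Per-hop transmission t_tx = L/R = 4000/180000000 = 22.2222 μs.
Per-hop propagation t_prop = 930/2.3e+08 = 4.04348 μs.
Pipeline fill: first packet needs 3·t_tx to clear all hops; remaining 178 packets each add one t_tx.
Total = (3+179-1)·t_tx + 3·t_prop = 181·22.2222 + 3·4.04348 = 4030 μs.

4030 μs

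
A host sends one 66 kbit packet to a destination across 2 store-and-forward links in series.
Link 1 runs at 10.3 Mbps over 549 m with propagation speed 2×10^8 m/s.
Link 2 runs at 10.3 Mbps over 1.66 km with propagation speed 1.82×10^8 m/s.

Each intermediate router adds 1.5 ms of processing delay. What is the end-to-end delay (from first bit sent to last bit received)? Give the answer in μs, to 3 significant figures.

14300 μs

L = 66000 bits.
Transmission delay per hop = L/R = 66000/10300000 = 6407.77 μs; 2 hops → 12815.5 μs.
Propagation delays (d/s per hop): 2.745, 9.12088 μs; sum = 11.8659 μs.
Processing at 1 router(s): 1 × 1.5 ms = 1500 μs.
End-to-end = 14300 μs.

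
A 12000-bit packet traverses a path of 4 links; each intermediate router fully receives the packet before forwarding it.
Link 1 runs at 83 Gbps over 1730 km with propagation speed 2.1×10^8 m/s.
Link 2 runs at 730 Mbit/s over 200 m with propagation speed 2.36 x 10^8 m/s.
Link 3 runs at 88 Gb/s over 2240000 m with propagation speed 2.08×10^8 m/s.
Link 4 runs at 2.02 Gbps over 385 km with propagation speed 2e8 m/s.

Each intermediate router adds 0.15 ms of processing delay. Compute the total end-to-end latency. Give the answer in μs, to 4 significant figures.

21410 μs

Transmission delays (L/R per hop): 0.144578, 16.4384, 0.136364, 5.94059 μs; sum = 22.6599 μs.
Propagation delays (d/s per hop): 8238.1, 0.847458, 10769.2, 1925 μs; sum = 20933.2 μs.
Processing at 3 router(s): 3 × 0.15 ms = 450 μs.
End-to-end = 21410 μs.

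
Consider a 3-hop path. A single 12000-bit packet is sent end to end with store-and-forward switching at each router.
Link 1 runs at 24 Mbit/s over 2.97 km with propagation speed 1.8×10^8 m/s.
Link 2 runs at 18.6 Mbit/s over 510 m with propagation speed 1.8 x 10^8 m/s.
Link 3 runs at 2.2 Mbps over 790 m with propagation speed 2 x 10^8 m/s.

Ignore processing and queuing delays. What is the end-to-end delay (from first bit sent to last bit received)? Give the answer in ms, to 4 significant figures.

Transmission delays (L/R per hop): 0.5, 0.645161, 5.45455 ms; sum = 6.59971 ms.
Propagation delays (d/s per hop): 0.0165, 0.00283333, 0.00395 ms; sum = 0.0232833 ms.
End-to-end = 6.623 ms.

6.623 ms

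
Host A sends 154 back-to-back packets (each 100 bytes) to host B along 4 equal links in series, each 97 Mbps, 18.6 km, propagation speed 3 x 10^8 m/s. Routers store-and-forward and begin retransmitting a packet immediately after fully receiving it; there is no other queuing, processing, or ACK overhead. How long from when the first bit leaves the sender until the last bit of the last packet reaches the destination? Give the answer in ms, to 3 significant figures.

Per-hop transmission t_tx = L/R = 800/97000000 = 0.00824742 ms.
Per-hop propagation t_prop = 18600/300000000 = 0.062 ms.
Pipeline fill: first packet needs 4·t_tx to clear all hops; remaining 153 packets each add one t_tx.
Total = (4+154-1)·t_tx + 4·t_prop = 157·0.00824742 + 4·0.062 = 1.54 ms.

1.54 ms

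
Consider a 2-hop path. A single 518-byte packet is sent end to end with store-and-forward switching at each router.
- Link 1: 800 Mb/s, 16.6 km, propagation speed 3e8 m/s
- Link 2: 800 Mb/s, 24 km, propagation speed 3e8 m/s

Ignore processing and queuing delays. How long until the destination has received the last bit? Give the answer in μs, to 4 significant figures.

145.7 μs

L = 518 × 8 = 4144 bits.
Transmission delay per hop = L/R = 4144/800000000 = 5.18 μs; 2 hops → 10.36 μs.
Propagation delays (d/s per hop): 55.3333, 80 μs; sum = 135.333 μs.
End-to-end = 145.7 μs.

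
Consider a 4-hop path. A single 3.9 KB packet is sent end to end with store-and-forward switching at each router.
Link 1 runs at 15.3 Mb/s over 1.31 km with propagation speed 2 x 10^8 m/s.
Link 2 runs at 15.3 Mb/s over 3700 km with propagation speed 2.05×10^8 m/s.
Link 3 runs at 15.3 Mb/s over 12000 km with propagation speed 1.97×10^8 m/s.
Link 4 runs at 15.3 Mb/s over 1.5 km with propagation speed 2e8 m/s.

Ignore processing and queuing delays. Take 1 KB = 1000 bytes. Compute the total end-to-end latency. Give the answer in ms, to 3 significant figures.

L = 31200 bits.
Transmission delay per hop = L/R = 31200/15300000 = 2.03922 ms; 4 hops → 8.15686 ms.
Propagation delays (d/s per hop): 0.00655, 18.0488, 60.9137, 0.0075 ms; sum = 78.9765 ms.
End-to-end = 87.1 ms.

87.1 ms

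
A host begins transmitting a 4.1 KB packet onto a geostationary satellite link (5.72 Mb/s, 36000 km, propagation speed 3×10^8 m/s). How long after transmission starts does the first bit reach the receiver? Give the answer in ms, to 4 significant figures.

First bit experiences only propagation delay: d/s = 36000000/300000000 = 120.0 ms.

120.0 ms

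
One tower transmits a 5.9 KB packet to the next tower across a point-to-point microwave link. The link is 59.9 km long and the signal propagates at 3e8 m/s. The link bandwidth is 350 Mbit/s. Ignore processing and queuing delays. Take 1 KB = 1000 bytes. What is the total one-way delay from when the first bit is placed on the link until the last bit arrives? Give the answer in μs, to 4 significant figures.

334.5 μs

L = 47200 bits.
Transmission delay = L/R = 47200 / 350000000 = 134.857 μs.
Propagation delay = d/s = 59900 m / 300000000 m/s = 199.667 μs.
Total = 334.5 μs.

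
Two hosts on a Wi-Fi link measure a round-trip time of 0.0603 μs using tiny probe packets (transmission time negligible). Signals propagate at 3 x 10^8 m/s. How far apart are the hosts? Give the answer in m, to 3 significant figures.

9.05 m

One-way propagation = RTT/2 = 0.03015 μs.
d = s × t = 300000000 × 3.015e-08 = 9.05 m.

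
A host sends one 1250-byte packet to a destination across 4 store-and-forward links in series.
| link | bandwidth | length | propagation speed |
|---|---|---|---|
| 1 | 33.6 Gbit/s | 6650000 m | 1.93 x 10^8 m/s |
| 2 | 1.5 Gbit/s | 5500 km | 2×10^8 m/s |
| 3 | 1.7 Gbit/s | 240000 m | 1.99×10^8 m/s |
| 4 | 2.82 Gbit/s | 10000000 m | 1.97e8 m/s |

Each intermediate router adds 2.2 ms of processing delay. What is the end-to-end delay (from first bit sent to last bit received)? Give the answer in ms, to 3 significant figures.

L = 1250 × 8 = 10000 bits.
Transmission delays (L/R per hop): 0.000297619, 0.00666667, 0.00588235, 0.0035461 ms; sum = 0.0163927 ms.
Propagation delays (d/s per hop): 34.456, 27.5, 1.20603, 50.7614 ms; sum = 113.923 ms.
Processing at 3 router(s): 3 × 2.2 ms = 6.6 ms.
End-to-end = 121 ms.

121 ms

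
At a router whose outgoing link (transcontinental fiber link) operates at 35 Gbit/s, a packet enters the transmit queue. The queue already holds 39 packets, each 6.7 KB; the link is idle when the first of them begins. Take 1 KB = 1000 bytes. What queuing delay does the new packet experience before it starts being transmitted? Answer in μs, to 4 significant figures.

59.73 μs

Each queued packet: L/R = 53600/35000000000 = 1.53143 μs.
39 queued → 59.7257 μs.
Queuing delay = 59.73 μs.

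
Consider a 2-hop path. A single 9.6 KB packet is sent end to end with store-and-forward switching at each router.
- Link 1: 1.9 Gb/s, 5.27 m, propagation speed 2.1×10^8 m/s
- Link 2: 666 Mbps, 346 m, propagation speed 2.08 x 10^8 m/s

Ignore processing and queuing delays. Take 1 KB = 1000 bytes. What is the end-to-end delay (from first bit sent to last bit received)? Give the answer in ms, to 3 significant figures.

0.157 ms

L = 76800 bits.
Transmission delays (L/R per hop): 0.0404211, 0.115315 ms; sum = 0.155736 ms.
Propagation delays (d/s per hop): 2.50952e-05, 0.00166346 ms; sum = 0.00168856 ms.
End-to-end = 0.157 ms.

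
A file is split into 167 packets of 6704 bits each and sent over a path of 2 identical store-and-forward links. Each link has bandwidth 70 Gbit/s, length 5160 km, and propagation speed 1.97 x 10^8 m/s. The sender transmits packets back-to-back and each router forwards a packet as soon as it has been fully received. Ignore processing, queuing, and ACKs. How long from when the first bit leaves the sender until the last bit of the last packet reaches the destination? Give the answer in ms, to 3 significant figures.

52.4 ms

Per-hop transmission t_tx = L/R = 6704/70000000000 = 9.57714e-05 ms.
Per-hop propagation t_prop = 5160000/197000000 = 26.1929 ms.
Pipeline fill: first packet needs 2·t_tx to clear all hops; remaining 166 packets each add one t_tx.
Total = (2+167-1)·t_tx + 2·t_prop = 168·9.57714e-05 + 2·26.1929 = 52.4 ms.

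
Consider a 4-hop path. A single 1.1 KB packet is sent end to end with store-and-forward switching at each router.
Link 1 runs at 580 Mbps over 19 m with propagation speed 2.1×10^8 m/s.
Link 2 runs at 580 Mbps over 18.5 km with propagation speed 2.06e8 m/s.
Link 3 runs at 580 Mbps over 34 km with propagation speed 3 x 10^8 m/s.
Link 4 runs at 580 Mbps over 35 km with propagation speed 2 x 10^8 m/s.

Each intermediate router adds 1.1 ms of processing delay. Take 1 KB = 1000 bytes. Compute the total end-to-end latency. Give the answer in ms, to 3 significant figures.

L = 8800 bits.
Transmission delay per hop = L/R = 8800/580000000 = 0.0151724 ms; 4 hops → 0.0606897 ms.
Propagation delays (d/s per hop): 9.04762e-05, 0.0898058, 0.113333, 0.175 ms; sum = 0.37823 ms.
Processing at 3 router(s): 3 × 1.1 ms = 3.3 ms.
End-to-end = 3.74 ms.

3.74 ms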